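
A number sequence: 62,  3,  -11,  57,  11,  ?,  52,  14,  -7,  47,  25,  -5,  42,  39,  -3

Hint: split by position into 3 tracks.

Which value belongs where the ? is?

-9

Split by position mod 3: positions 1, 4, 7, … form one track, and each other residue class forms its own.
Subsequence A is 62, 57, 52, 47, 42, which is subtracting 5 each time.
Subsequence B is 3, 11, 14, 25, 39, which is Fibonacci-style (each term is the sum of the two before it).
Subsequence C is -11, ?, -7, -5, -3, which is arithmetic with common difference +2.
The gap is subsequence C's term 2; the rule gives -9.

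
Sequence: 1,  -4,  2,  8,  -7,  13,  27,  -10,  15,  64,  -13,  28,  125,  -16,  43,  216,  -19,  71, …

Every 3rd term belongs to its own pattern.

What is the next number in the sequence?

Split by position mod 3: positions 1, 4, 7, … form one track, and each other residue class forms its own.
Track A: 1, 8, 27, 64, 125, 216. The cubes 1³, 2³, 3³, ….
Track B: -4, -7, -10, -13, -16, -19. Arithmetic, step −3.
Track C: 2, 13, 15, 28, 43, 71. A Fibonacci-like recurrence a_n = a_{n-1} + a_{n-2}.
Term 19 comes from track A (its 7th entry): 343.

343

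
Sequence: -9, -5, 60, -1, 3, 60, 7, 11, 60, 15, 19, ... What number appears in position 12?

Positions follow the repeating pattern AAB; grouping by letter gives 2 tracks.
Subsequence A: -9, -5, -1, 3, 7, 11, 15, 19 — adding 4 each time.
Subsequence B: 60, 60, 60 — always 60.
Term 12 comes from subsequence B (its 4th entry): 60.

60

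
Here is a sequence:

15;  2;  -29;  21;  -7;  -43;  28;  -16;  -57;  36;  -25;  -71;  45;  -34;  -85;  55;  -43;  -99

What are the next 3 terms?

Read the sequence 3 terms at a time; column i is its own pattern.
Subsequence A is 15, 21, 28, 36, 45, 55, which is triangular numbers starting at T_5.
Subsequence B is 2, -7, -16, -25, -34, -43, which is arithmetic with common difference −9.
Subsequence C is -29, -43, -57, -71, -85, -99, which is subtracting 14 each time.
Position 19 falls in subsequence A as its term 7, giving 66.
Position 20 falls in subsequence B as its term 7, giving -52.
Term 21 comes from subsequence C (its 7th entry): -113.

66, -52, -113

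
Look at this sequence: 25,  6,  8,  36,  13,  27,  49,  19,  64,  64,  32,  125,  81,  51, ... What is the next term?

Split by position mod 3: positions 1, 4, 7, … form one track, and each other residue class forms its own.
Stream A = 25, 36, 49, 64, 81: perfect squares starting at 5².
Stream B = 6, 13, 19, 32, 51: Fibonacci-style (each term is the sum of the two before it).
Stream C = 8, 27, 64, 125: consecutive cubes n³ from n = 2.
Term 15 comes from stream C (its 5th entry): 216.

216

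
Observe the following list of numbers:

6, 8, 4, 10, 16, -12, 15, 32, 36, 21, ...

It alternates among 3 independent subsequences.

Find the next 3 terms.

Read the sequence 3 terms at a time; column i is its own pattern.
Track A = 6, 10, 15, 21: the triangular numbers T_3, T_4, ….
Track B = 8, 16, 32: powers 2^3, 2^4, 2^5, ….
Track C = 4, -12, 36: geometric, ×-3 each step.
Position 11 → track B, term 4 = 64.
The 12th slot belongs to track C; its 4th term is -108.
Term 13 comes from track A (its 5th entry): 28.

64, -108, 28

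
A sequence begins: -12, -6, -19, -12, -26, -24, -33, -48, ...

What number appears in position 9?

-40

Split by position mod 2 into 2 tracks.
Subsequence A: -12, -19, -26, -33. Linear: a_n = -5 − 7·n.
Subsequence B: -6, -12, -24, -48. Multiplying by 2 each time.
Term 9 comes from subsequence A (its 5th entry): -40.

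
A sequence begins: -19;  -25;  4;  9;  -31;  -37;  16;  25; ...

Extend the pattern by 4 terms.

Positions follow the repeating pattern AABB; grouping by letter gives 2 tracks.
Track A: -19, -25, -31, -37 — linear: a_n = -13 − 6·n.
Track B: 4, 9, 16, 25 — the squares 2², 3², 4², ….
The 9th slot belongs to track A; its 5th term is -43.
Position 10 → track A, term 6 = -49.
Position 11 → track B, term 5 = 36.
Position 12 → track B, term 6 = 49.

-43, -49, 36, 49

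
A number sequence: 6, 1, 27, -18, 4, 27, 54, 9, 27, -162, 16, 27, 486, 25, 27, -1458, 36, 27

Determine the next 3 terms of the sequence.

4374, 49, 27

Split by position mod 3 into 3 tracks.
Subsequence A: 6, -18, 54, -162, 486, -1458 — geometric with ratio -3.
Subsequence B: 1, 4, 9, 16, 25, 36 — the squares 1², 2², 3², ….
Subsequence C: 27, 27, 27, 27, 27, 27 — the constant sequence 27.
Position 19 → subsequence A, term 7 = 4374.
The 20th slot belongs to subsequence B; its 7th term is 49.
Position 21 → subsequence C, term 7 = 27.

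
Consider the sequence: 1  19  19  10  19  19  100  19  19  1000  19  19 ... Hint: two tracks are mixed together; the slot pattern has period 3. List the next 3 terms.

Positions follow the repeating pattern ABB; grouping by letter gives 2 tracks.
Track A: 1, 10, 100, 1000 (successive powers of 10).
Track B: 19, 19, 19, 19, 19, 19, 19, 19 (constant 19).
The 13th slot belongs to track A; its 5th term is 10000.
The 14th slot belongs to track B; its 9th term is 19.
Position 15 → track B, term 10 = 19.

10000, 19, 19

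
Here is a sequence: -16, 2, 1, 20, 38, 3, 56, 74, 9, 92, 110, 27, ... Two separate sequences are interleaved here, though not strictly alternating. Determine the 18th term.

243

The slot pattern repeats as AAB (period 3), so there are 2 interleaved tracks.
Subsequence A: -16, 2, 20, 38, 56, 74, 92, 110 — arithmetic, step +18.
Subsequence B: 1, 3, 9, 27 — successive powers of 3.
The 18th slot belongs to subsequence B; its 6th term is 243.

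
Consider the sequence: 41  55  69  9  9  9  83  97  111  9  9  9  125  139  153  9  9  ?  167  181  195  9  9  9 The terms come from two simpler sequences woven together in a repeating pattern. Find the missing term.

9

The slot pattern repeats as AAABBB (period 6), so there are 2 interleaved tracks.
Track A: 41, 55, 69, 83, 97, 111, 125, 139, 153, 167, 181, 195. Adding 14 each time.
Track B: 9, 9, 9, 9, 9, 9, 9, 9, ?, 9, 9, 9. Constant 9.
Filling track B at index 9 by its rule yields 9.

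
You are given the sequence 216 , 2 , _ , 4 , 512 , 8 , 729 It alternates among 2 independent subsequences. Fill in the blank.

Split by position mod 2 into 2 tracks.
Track A: 216, ?, 512, 729 — consecutive cubes n³ from n = 6.
Track B: 2, 4, 8 — powers of 2.
Filling track A at index 2 by its rule yields 343.

343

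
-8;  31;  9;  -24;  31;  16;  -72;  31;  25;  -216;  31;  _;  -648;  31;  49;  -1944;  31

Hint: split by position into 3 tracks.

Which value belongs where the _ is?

36

Split by position mod 3: positions 1, 4, 7, … form one track, and each other residue class forms its own.
Subsequence A = -8, -24, -72, -216, -648, -1944: geometric, ×3 each step.
Subsequence B = 31, 31, 31, 31, 31, 31: constant 31.
Subsequence C = 9, 16, 25, ?, 49: the squares 3², 4², 5², ….
Subsequence C's pattern makes the blank 36.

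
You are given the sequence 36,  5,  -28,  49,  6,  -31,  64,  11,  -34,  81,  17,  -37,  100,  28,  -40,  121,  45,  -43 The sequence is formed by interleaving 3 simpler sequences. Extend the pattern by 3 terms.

Taking every 3rd term gives 3 separate tracks.
Subsequence A is 36, 49, 64, 81, 100, 121, which is perfect squares starting at 6².
Subsequence B is 5, 6, 11, 17, 28, 45, which is a Fibonacci-like recurrence a_n = a_{n-1} + a_{n-2}.
Subsequence C is -28, -31, -34, -37, -40, -43, which is subtracting 3 each time.
Position 19 falls in subsequence A as its term 7, giving 144.
Position 20 falls in subsequence B as its term 7, giving 73.
The 21st slot belongs to subsequence C; its 7th term is -46.

144, 73, -46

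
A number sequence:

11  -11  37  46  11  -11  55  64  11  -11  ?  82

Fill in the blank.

73

Reading positions in blocks of 4 reveals the pattern AABB — 2 tracks woven together.
Subsequence A: 11, -11, 11, -11, 11, -11 — the oscillation 11·(−1)^(n+1).
Subsequence B: 37, 46, 55, 64, ?, 82 — adding 9 each time.
The gap is subsequence B's term 5; the rule gives 73.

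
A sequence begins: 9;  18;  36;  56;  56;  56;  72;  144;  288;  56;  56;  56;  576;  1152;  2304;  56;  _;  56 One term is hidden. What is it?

56

Positions follow the repeating pattern AAABBB; grouping by letter gives 2 tracks.
Track A = 9, 18, 36, 72, 144, 288, 576, 1152, 2304: geometric, ×2 each step.
Track B = 56, 56, 56, 56, 56, 56, 56, ?, 56: the constant sequence 56.
So the missing entry in track B is 56.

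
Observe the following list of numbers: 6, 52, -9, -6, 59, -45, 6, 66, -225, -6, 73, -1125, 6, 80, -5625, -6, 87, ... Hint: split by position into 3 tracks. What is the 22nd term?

-6

The terms cycle through 3 interleaved subsequences.
Track A: 6, -6, 6, -6, 6, -6 (alternating ±6).
Track B: 52, 59, 66, 73, 80, 87 (linear: a_n = 45 + 7·n).
Track C: -9, -45, -225, -1125, -5625 (a geometric progression (common ratio 5)).
Term 22 comes from track A (its 8th entry): -6.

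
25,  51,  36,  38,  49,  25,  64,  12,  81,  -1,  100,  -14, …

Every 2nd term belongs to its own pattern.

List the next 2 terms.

Positions 1, 3, 5, … form one subsequence and positions 2, 4, 6, … form another.
Track A is 25, 36, 49, 64, 81, 100, which is perfect squares starting at 5².
Track B is 51, 38, 25, 12, -1, -14, which is subtracting 13 each time.
Term 13 comes from track A (its 7th entry): 121.
Position 14 falls in track B as its term 7, giving -27.

121, -27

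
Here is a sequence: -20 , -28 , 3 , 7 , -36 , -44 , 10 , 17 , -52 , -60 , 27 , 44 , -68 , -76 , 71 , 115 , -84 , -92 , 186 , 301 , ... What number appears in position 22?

Reading positions in blocks of 4 reveals the pattern AABB — 2 tracks woven together.
Track A: -20, -28, -36, -44, -52, -60, -68, -76, -84, -92 — subtracting 8 each time.
Track B: 3, 7, 10, 17, 27, 44, 71, 115, 186, 301 — a Fibonacci-like recurrence a_n = a_{n-1} + a_{n-2}.
The 22nd slot belongs to track A; its 12th term is -108.

-108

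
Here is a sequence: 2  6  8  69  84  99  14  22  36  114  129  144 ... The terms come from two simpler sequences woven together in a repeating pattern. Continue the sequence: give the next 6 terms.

58, 94, 152, 159, 174, 189

Reading positions in blocks of 6 reveals the pattern AAABBB — 2 tracks woven together.
Track A is 2, 6, 8, 14, 22, 36, which is each term equals the sum of the previous two.
Track B is 69, 84, 99, 114, 129, 144, which is arithmetic with common difference +15.
Position 13 falls in track A as its term 7, giving 58.
The 14th slot belongs to track A; its 8th term is 94.
The 15th slot belongs to track A; its 9th term is 152.
Term 16 comes from track B (its 7th entry): 159.
Term 17 comes from track B (its 8th entry): 174.
Position 18 → track B, term 9 = 189.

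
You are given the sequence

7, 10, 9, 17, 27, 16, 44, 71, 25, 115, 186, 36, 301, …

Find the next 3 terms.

487, 49, 788

The slot pattern repeats as AAB (period 3), so there are 2 interleaved tracks.
Track A: 7, 10, 17, 27, 44, 71, 115, 186, 301. A Fibonacci-like recurrence a_n = a_{n-1} + a_{n-2}.
Track B: 9, 16, 25, 36. Consecutive squares n² from n = 3.
Term 14 comes from track A (its 10th entry): 487.
Position 15 → track B, term 5 = 49.
The 16th slot belongs to track A; its 11th term is 788.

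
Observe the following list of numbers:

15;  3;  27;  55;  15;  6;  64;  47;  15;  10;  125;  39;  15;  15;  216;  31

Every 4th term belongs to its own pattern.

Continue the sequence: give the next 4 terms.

The terms cycle through 4 interleaved subsequences.
Subsequence A is 15, 15, 15, 15, which is constant 15.
Subsequence B is 3, 6, 10, 15, which is the triangular numbers T_2, T_3, ….
Subsequence C is 27, 64, 125, 216, which is perfect cubes starting at 3³.
Subsequence D is 55, 47, 39, 31, which is arithmetic with common difference −8.
Term 17 comes from subsequence A (its 5th entry): 15.
Position 18 falls in subsequence B as its term 5, giving 21.
Term 19 comes from subsequence C (its 5th entry): 343.
Term 20 comes from subsequence D (its 5th entry): 23.

15, 21, 343, 23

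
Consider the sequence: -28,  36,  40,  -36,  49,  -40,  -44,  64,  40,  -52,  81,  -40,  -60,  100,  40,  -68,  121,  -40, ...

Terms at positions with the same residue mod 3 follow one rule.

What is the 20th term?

The terms cycle through 3 interleaved subsequences.
Stream A: -28, -36, -44, -52, -60, -68 (subtracting 8 each time).
Stream B: 36, 49, 64, 81, 100, 121 (consecutive squares n² from n = 6).
Stream C: 40, -40, 40, -40, 40, -40 (oscillating between 40 and -40).
The 20th slot belongs to stream B; its 7th term is 144.

144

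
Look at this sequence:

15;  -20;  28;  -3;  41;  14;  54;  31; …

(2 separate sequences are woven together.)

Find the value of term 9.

Taking every 2nd term gives 2 separate tracks.
Track A is 15, 28, 41, 54, which is arithmetic, step +13.
Track B is -20, -3, 14, 31, which is linear: a_n = -37 + 17·n.
Term 9 comes from track A (its 5th entry): 67.

67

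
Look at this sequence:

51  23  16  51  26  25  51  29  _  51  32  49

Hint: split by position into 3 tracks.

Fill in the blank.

Split by position mod 3 into 3 tracks.
Stream A: 51, 51, 51, 51 — always 51.
Stream B: 23, 26, 29, 32 — linear: a_n = 20 + 3·n.
Stream C: 16, 25, ?, 49 — the squares 4², 5², 6², ….
Stream C's pattern makes the blank 36.

36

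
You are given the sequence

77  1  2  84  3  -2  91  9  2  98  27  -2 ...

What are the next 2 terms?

The terms cycle through 3 interleaved subsequences.
Track A: 77, 84, 91, 98. Linear: a_n = 70 + 7·n.
Track B: 1, 3, 9, 27. Successive powers of 3.
Track C: 2, -2, 2, -2. Alternating ±2.
Position 13 falls in track A as its term 5, giving 105.
Term 14 comes from track B (its 5th entry): 81.

105, 81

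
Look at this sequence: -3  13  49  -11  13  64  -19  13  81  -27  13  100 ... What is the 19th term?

-51

Split by position mod 3 into 3 tracks.
Track A is -3, -11, -19, -27, which is linear: a_n = 5 − 8·n.
Track B is 13, 13, 13, 13, which is always 13.
Track C is 49, 64, 81, 100, which is consecutive squares n² from n = 7.
Position 19 → track A, term 7 = -51.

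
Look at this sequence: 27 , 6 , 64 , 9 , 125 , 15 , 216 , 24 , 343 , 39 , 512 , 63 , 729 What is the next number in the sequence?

102

Positions 1, 3, 5, … form one subsequence and positions 2, 4, 6, … form another.
Stream A: 27, 64, 125, 216, 343, 512, 729 — consecutive cubes n³ from n = 3.
Stream B: 6, 9, 15, 24, 39, 63 — Fibonacci-style (each term is the sum of the two before it).
Position 14 → stream B, term 7 = 102.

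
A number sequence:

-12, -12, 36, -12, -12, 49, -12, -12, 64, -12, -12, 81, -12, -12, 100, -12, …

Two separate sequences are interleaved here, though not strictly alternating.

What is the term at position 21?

Positions follow the repeating pattern AAB; grouping by letter gives 2 tracks.
Stream A: -12, -12, -12, -12, -12, -12, -12, -12, -12, -12, -12 — always -12.
Stream B: 36, 49, 64, 81, 100 — consecutive squares n² from n = 6.
Term 21 comes from stream B (its 7th entry): 144.

144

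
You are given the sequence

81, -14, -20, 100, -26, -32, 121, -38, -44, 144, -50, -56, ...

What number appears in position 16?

196

The slot pattern repeats as ABB (period 3), so there are 2 interleaved tracks.
Stream A: 81, 100, 121, 144. Consecutive squares n² from n = 9.
Stream B: -14, -20, -26, -32, -38, -44, -50, -56. Arithmetic, step −6.
Position 16 falls in stream A as its term 6, giving 196.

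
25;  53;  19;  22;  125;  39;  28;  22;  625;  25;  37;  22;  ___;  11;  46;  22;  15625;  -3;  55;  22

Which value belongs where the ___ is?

Read the sequence 4 terms at a time; column i is its own pattern.
Track A = 25, 125, 625, ?, 15625: powers of 5.
Track B = 53, 39, 25, 11, -3: linear: a_n = 67 − 14·n.
Track C = 19, 28, 37, 46, 55: arithmetic, step +9.
Track D = 22, 22, 22, 22, 22: always 22.
Filling track A at index 4 by its rule yields 3125.

3125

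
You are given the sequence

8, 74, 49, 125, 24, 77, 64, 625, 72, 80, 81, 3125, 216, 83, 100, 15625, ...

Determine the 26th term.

Taking every 4th term gives 4 separate tracks.
Subsequence A: 8, 24, 72, 216. Geometric with ratio 3.
Subsequence B: 74, 77, 80, 83. Linear: a_n = 71 + 3·n.
Subsequence C: 49, 64, 81, 100. Consecutive squares n² from n = 7.
Subsequence D: 125, 625, 3125, 15625. Successive powers of 5.
Position 26 falls in subsequence B as its term 7, giving 92.

92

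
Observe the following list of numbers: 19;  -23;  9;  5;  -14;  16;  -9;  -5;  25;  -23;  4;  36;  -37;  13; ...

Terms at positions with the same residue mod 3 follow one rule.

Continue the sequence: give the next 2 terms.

49, -51

Split by position mod 3: positions 1, 4, 7, … form one track, and each other residue class forms its own.
Subsequence A is 19, 5, -9, -23, -37, which is linear: a_n = 33 − 14·n.
Subsequence B is -23, -14, -5, 4, 13, which is linear: a_n = -32 + 9·n.
Subsequence C is 9, 16, 25, 36, which is perfect squares starting at 3².
Position 15 → subsequence C, term 5 = 49.
The 16th slot belongs to subsequence A; its 6th term is -51.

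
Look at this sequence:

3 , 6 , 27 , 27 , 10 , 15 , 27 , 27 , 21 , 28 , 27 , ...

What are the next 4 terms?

27, 36, 45, 27

Reading positions in blocks of 4 reveals the pattern AABB — 2 tracks woven together.
Subsequence A: 3, 6, 10, 15, 21, 28. Triangular numbers starting at T_2.
Subsequence B: 27, 27, 27, 27, 27. Constant 27.
Position 12 falls in subsequence B as its term 6, giving 27.
The 13th slot belongs to subsequence A; its 7th term is 36.
Term 14 comes from subsequence A (its 8th entry): 45.
Term 15 comes from subsequence B (its 7th entry): 27.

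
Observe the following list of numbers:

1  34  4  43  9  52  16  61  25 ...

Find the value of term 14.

88

Taking every 2nd term gives 2 separate tracks.
Track A: 1, 4, 9, 16, 25 (perfect squares starting at 1²).
Track B: 34, 43, 52, 61 (adding 9 each time).
Position 14 falls in track B as its term 7, giving 88.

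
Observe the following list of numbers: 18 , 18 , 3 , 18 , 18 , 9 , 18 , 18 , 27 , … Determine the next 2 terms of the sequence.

18, 18

The slot pattern repeats as AAB (period 3), so there are 2 interleaved tracks.
Track A: 18, 18, 18, 18, 18, 18 (always 18).
Track B: 3, 9, 27 (successive powers of 3).
Term 10 comes from track A (its 7th entry): 18.
Position 11 falls in track A as its term 8, giving 18.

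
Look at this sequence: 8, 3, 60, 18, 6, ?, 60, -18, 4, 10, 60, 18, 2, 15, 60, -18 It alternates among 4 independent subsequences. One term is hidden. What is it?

6

The terms cycle through 4 interleaved subsequences.
Subsequence A: 8, 6, 4, 2 — subtracting 2 each time.
Subsequence B: 3, ?, 10, 15 — triangular numbers starting at T_2.
Subsequence C: 60, 60, 60, 60 — always 60.
Subsequence D: 18, -18, 18, -18 — the oscillation 18·(−1)^(n+1).
The gap is subsequence B's term 2; the rule gives 6.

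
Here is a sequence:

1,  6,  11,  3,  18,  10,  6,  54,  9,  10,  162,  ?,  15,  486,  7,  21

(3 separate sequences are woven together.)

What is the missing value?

Split by position mod 3 into 3 tracks.
Track A: 1, 3, 6, 10, 15, 21 (triangular numbers starting at T_1).
Track B: 6, 18, 54, 162, 486 (multiplying by 3 each time).
Track C: 11, 10, 9, ?, 7 (arithmetic, step −1).
The gap is track C's term 4; the rule gives 8.

8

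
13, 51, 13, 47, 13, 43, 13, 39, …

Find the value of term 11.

13

Taking every 2nd term gives 2 separate tracks.
Track A: 13, 13, 13, 13 — always 13.
Track B: 51, 47, 43, 39 — linear: a_n = 55 − 4·n.
Position 11 falls in track A as its term 6, giving 13.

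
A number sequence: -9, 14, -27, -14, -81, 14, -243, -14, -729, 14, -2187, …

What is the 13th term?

Odd-indexed and even-indexed terms follow separate rules.
Track A: -9, -27, -81, -243, -729, -2187. Geometric, ×3 each step.
Track B: 14, -14, 14, -14, 14. The oscillation 14·(−1)^(n+1).
Term 13 comes from track A (its 7th entry): -6561.

-6561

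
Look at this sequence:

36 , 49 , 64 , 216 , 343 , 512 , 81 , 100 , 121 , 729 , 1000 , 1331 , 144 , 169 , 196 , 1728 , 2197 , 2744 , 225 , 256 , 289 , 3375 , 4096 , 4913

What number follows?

Reading positions in blocks of 6 reveals the pattern AAABBB — 2 tracks woven together.
Subsequence A = 36, 49, 64, 81, 100, 121, 144, 169, 196, 225, 256, 289: consecutive squares n² from n = 6.
Subsequence B = 216, 343, 512, 729, 1000, 1331, 1728, 2197, 2744, 3375, 4096, 4913: perfect cubes starting at 6³.
The 25th slot belongs to subsequence A; its 13th term is 324.

324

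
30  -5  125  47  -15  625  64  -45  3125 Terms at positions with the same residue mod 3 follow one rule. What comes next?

Taking every 3rd term gives 3 separate tracks.
Track A: 30, 47, 64 (linear: a_n = 13 + 17·n).
Track B: -5, -15, -45 (geometric, ×3 each step).
Track C: 125, 625, 3125 (successive powers of 5).
Term 10 comes from track A (its 4th entry): 81.

81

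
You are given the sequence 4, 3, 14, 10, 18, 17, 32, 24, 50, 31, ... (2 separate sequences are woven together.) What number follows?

82

Taking every 2nd term gives 2 separate tracks.
Track A is 4, 14, 18, 32, 50, which is Fibonacci-style (each term is the sum of the two before it).
Track B is 3, 10, 17, 24, 31, which is arithmetic, step +7.
The 11th slot belongs to track A; its 6th term is 82.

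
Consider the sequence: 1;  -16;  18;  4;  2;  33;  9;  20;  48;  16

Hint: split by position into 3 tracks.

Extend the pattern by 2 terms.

Split by position mod 3 into 3 tracks.
Track A: 1, 4, 9, 16 (consecutive squares n² from n = 1).
Track B: -16, 2, 20 (arithmetic with common difference +18).
Track C: 18, 33, 48 (adding 15 each time).
Position 11 falls in track B as its term 4, giving 38.
The 12th slot belongs to track C; its 4th term is 63.

38, 63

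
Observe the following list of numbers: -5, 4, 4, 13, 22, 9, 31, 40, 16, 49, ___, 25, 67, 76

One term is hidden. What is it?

58

Reading positions in blocks of 3 reveals the pattern AAB — 2 tracks woven together.
Track A = -5, 4, 13, 22, 31, 40, 49, ?, 67, 76: arithmetic with common difference +9.
Track B = 4, 9, 16, 25: perfect squares starting at 2².
Filling track A at index 8 by its rule yields 58.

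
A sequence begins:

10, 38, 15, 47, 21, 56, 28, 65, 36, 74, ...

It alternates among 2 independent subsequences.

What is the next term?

Positions 1, 3, 5, … form one subsequence and positions 2, 4, 6, … form another.
Track A is 10, 15, 21, 28, 36, which is the triangular numbers T_4, T_5, ….
Track B is 38, 47, 56, 65, 74, which is arithmetic with common difference +9.
The 11th slot belongs to track A; its 6th term is 45.

45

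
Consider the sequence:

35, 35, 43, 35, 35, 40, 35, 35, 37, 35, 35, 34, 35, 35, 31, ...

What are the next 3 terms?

Reading positions in blocks of 3 reveals the pattern AAB — 2 tracks woven together.
Track A is 35, 35, 35, 35, 35, 35, 35, 35, 35, 35, which is the constant sequence 35.
Track B is 43, 40, 37, 34, 31, which is subtracting 3 each time.
The 16th slot belongs to track A; its 11th term is 35.
Position 17 → track A, term 12 = 35.
Position 18 → track B, term 6 = 28.

35, 35, 28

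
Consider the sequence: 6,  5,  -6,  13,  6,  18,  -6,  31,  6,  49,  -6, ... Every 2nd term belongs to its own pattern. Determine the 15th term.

Split by position mod 2 into 2 tracks.
Stream A: 6, -6, 6, -6, 6, -6. Alternating ±6.
Stream B: 5, 13, 18, 31, 49. A Fibonacci-like recurrence a_n = a_{n-1} + a_{n-2}.
Position 15 falls in stream A as its term 8, giving -6.

-6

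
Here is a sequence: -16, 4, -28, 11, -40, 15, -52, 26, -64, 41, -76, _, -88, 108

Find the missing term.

67

Split by position mod 2 into 2 tracks.
Subsequence A: -16, -28, -40, -52, -64, -76, -88. Arithmetic with common difference −12.
Subsequence B: 4, 11, 15, 26, 41, ?, 108. Fibonacci-style (each term is the sum of the two before it).
Subsequence B's pattern makes the blank 67.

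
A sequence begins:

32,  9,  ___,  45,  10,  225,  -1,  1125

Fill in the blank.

21

Positions 1, 3, 5, … form one subsequence and positions 2, 4, 6, … form another.
Track A: 32, ?, 10, -1 (linear: a_n = 43 − 11·n).
Track B: 9, 45, 225, 1125 (multiplying by 5 each time).
Track A's pattern makes the blank 21.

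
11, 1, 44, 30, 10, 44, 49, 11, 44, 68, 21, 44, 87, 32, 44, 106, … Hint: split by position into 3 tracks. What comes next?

Split by position mod 3 into 3 tracks.
Subsequence A = 11, 30, 49, 68, 87, 106: linear: a_n = -8 + 19·n.
Subsequence B = 1, 10, 11, 21, 32: each term equals the sum of the previous two.
Subsequence C = 44, 44, 44, 44, 44: constant 44.
Position 17 → subsequence B, term 6 = 53.

53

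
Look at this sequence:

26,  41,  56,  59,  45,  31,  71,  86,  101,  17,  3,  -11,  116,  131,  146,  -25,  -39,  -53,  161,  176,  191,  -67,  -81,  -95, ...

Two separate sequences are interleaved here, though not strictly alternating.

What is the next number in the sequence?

206

The slot pattern repeats as AAABBB (period 6), so there are 2 interleaved tracks.
Subsequence A: 26, 41, 56, 71, 86, 101, 116, 131, 146, 161, 176, 191 — linear: a_n = 11 + 15·n.
Subsequence B: 59, 45, 31, 17, 3, -11, -25, -39, -53, -67, -81, -95 — arithmetic, step −14.
The 25th slot belongs to subsequence A; its 13th term is 206.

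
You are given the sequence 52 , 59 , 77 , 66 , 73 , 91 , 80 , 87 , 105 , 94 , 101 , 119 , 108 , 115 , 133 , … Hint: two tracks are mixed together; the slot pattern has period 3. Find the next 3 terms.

122, 129, 147

Reading positions in blocks of 3 reveals the pattern AAB — 2 tracks woven together.
Stream A: 52, 59, 66, 73, 80, 87, 94, 101, 108, 115 (linear: a_n = 45 + 7·n).
Stream B: 77, 91, 105, 119, 133 (linear: a_n = 63 + 14·n).
The 16th slot belongs to stream A; its 11th term is 122.
Position 17 falls in stream A as its term 12, giving 129.
Term 18 comes from stream B (its 6th entry): 147.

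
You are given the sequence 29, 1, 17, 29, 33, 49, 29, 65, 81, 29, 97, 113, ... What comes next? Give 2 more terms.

29, 129

Positions follow the repeating pattern ABB; grouping by letter gives 2 tracks.
Track A: 29, 29, 29, 29 — constant 29.
Track B: 1, 17, 33, 49, 65, 81, 97, 113 — arithmetic, step +16.
Term 13 comes from track A (its 5th entry): 29.
Term 14 comes from track B (its 9th entry): 129.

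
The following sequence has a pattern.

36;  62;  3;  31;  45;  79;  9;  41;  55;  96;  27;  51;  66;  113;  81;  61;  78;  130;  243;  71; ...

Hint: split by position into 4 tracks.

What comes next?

The terms cycle through 4 interleaved subsequences.
Subsequence A is 36, 45, 55, 66, 78, which is triangular numbers n(n+1)/2 for n = 8, 9, ….
Subsequence B is 62, 79, 96, 113, 130, which is adding 17 each time.
Subsequence C is 3, 9, 27, 81, 243, which is powers of 3.
Subsequence D is 31, 41, 51, 61, 71, which is linear: a_n = 21 + 10·n.
Term 21 comes from subsequence A (its 6th entry): 91.

91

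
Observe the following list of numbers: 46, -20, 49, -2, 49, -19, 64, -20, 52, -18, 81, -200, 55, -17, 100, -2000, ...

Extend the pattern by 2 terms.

Split by position mod 4: positions 1, 5, 9, … form one track, and each other residue class forms its own.
Track A is 46, 49, 52, 55, which is arithmetic, step +3.
Track B is -20, -19, -18, -17, which is linear: a_n = -21 + n.
Track C is 49, 64, 81, 100, which is the squares 7², 8², 9², ….
Track D is -2, -20, -200, -2000, which is a geometric progression (common ratio 10).
Position 17 → track A, term 5 = 58.
Term 18 comes from track B (its 5th entry): -16.

58, -16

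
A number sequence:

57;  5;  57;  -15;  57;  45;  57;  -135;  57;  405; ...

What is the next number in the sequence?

57

Positions 1, 3, 5, … form one subsequence and positions 2, 4, 6, … form another.
Track A: 57, 57, 57, 57, 57 — constant 57.
Track B: 5, -15, 45, -135, 405 — a geometric progression (common ratio -3).
The 11th slot belongs to track A; its 6th term is 57.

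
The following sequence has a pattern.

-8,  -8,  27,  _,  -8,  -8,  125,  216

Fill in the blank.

Reading positions in blocks of 4 reveals the pattern AABB — 2 tracks woven together.
Stream A is -8, -8, -8, -8, which is always -8.
Stream B is 27, ?, 125, 216, which is the cubes 3³, 4³, 5³, ….
So the missing entry in stream B is 64.

64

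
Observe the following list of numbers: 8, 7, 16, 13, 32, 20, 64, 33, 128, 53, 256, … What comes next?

86

Taking every 2nd term gives 2 separate tracks.
Subsequence A: 8, 16, 32, 64, 128, 256 (powers 2^3, 2^4, 2^5, …).
Subsequence B: 7, 13, 20, 33, 53 (Fibonacci-style (each term is the sum of the two before it)).
Term 12 comes from subsequence B (its 6th entry): 86.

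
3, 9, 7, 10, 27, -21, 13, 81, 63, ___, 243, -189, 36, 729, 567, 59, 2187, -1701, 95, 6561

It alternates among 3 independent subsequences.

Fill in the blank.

23

Split by position mod 3: positions 1, 4, 7, … form one track, and each other residue class forms its own.
Subsequence A: 3, 10, 13, ?, 36, 59, 95. Each term equals the sum of the previous two.
Subsequence B: 9, 27, 81, 243, 729, 2187, 6561. Successive powers of 3.
Subsequence C: 7, -21, 63, -189, 567, -1701. A geometric progression (common ratio -3).
The gap is subsequence A's term 4; the rule gives 23.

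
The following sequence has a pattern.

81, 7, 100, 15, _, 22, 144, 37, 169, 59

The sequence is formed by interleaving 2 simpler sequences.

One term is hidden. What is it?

121

Split by position mod 2 into 2 tracks.
Subsequence A is 81, 100, ?, 144, 169, which is the squares 9², 10², 11², ….
Subsequence B is 7, 15, 22, 37, 59, which is Fibonacci-style (each term is the sum of the two before it).
The gap is subsequence A's term 3; the rule gives 121.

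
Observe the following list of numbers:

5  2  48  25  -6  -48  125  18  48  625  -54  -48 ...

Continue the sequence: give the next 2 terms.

3125, 162

Read the sequence 3 terms at a time; column i is its own pattern.
Track A: 5, 25, 125, 625. Successive powers of 5.
Track B: 2, -6, 18, -54. Geometric, ×-3 each step.
Track C: 48, -48, 48, -48. Alternating ±48.
The 13th slot belongs to track A; its 5th term is 3125.
The 14th slot belongs to track B; its 5th term is 162.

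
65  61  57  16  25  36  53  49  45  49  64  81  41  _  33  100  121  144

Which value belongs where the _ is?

37

Positions follow the repeating pattern AAABBB; grouping by letter gives 2 tracks.
Stream A is 65, 61, 57, 53, 49, 45, 41, ?, 33, which is subtracting 4 each time.
Stream B is 16, 25, 36, 49, 64, 81, 100, 121, 144, which is consecutive squares n² from n = 4.
So the missing entry in stream A is 37.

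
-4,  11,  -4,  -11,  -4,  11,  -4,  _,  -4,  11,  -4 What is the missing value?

Odd-indexed and even-indexed terms follow separate rules.
Stream A: -4, -4, -4, -4, -4, -4 (the constant sequence -4).
Stream B: 11, -11, 11, ?, 11 (the oscillation 11·(−1)^(n+1)).
Stream B's pattern makes the blank -11.

-11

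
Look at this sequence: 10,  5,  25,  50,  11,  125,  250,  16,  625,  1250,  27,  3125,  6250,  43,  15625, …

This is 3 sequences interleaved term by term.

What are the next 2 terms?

31250, 70

Split by position mod 3 into 3 tracks.
Track A = 10, 50, 250, 1250, 6250: geometric, ×5 each step.
Track B = 5, 11, 16, 27, 43: each term equals the sum of the previous two.
Track C = 25, 125, 625, 3125, 15625: powers of 5.
Position 16 falls in track A as its term 6, giving 31250.
The 17th slot belongs to track B; its 6th term is 70.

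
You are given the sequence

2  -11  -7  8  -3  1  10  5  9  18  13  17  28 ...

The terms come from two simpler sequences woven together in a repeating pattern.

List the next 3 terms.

21, 25, 46

Reading positions in blocks of 3 reveals the pattern ABB — 2 tracks woven together.
Subsequence A: 2, 8, 10, 18, 28 — Fibonacci-style (each term is the sum of the two before it).
Subsequence B: -11, -7, -3, 1, 5, 9, 13, 17 — adding 4 each time.
Term 14 comes from subsequence B (its 9th entry): 21.
Position 15 falls in subsequence B as its term 10, giving 25.
Term 16 comes from subsequence A (its 6th entry): 46.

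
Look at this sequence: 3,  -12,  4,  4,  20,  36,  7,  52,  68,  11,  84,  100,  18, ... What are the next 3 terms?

The slot pattern repeats as ABB (period 3), so there are 2 interleaved tracks.
Stream A: 3, 4, 7, 11, 18 (each term equals the sum of the previous two).
Stream B: -12, 4, 20, 36, 52, 68, 84, 100 (adding 16 each time).
Position 14 falls in stream B as its term 9, giving 116.
The 15th slot belongs to stream B; its 10th term is 132.
Term 16 comes from stream A (its 6th entry): 29.

116, 132, 29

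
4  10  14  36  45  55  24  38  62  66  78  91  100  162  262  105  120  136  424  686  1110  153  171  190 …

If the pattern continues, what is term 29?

Positions follow the repeating pattern AAABBB; grouping by letter gives 2 tracks.
Stream A: 4, 10, 14, 24, 38, 62, 100, 162, 262, 424, 686, 1110. Each term equals the sum of the previous two.
Stream B: 36, 45, 55, 66, 78, 91, 105, 120, 136, 153, 171, 190. The triangular numbers T_8, T_9, ….
Term 29 comes from stream B (its 14th entry): 231.

231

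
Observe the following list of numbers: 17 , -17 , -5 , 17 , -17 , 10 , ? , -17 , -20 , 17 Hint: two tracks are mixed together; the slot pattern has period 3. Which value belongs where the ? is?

17

The slot pattern repeats as AAB (period 3), so there are 2 interleaved tracks.
Subsequence A = 17, -17, 17, -17, ?, -17, 17: alternating ±17.
Subsequence B = -5, 10, -20: geometric with ratio -2.
Filling subsequence A at index 5 by its rule yields 17.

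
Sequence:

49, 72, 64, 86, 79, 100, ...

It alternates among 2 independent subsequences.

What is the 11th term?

Taking every 2nd term gives 2 separate tracks.
Stream A: 49, 64, 79 — arithmetic with common difference +15.
Stream B: 72, 86, 100 — arithmetic with common difference +14.
The 11th slot belongs to stream A; its 6th term is 124.

124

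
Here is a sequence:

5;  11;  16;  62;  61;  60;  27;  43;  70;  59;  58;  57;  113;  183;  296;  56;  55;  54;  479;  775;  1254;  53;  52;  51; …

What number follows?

Reading positions in blocks of 6 reveals the pattern AAABBB — 2 tracks woven together.
Track A is 5, 11, 16, 27, 43, 70, 113, 183, 296, 479, 775, 1254, which is each term equals the sum of the previous two.
Track B is 62, 61, 60, 59, 58, 57, 56, 55, 54, 53, 52, 51, which is subtracting 1 each time.
The 25th slot belongs to track A; its 13th term is 2029.

2029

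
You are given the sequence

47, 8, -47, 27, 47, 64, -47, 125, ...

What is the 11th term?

Taking every 2nd term gives 2 separate tracks.
Stream A: 47, -47, 47, -47 (alternating ±47).
Stream B: 8, 27, 64, 125 (the cubes 2³, 3³, 4³, …).
Position 11 falls in stream A as its term 6, giving -47.

-47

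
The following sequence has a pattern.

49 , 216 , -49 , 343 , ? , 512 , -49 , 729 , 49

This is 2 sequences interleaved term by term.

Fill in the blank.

Odd-indexed and even-indexed terms follow separate rules.
Track A: 49, -49, ?, -49, 49. Oscillating between 49 and -49.
Track B: 216, 343, 512, 729. Consecutive cubes n³ from n = 6.
Track A's pattern makes the blank 49.

49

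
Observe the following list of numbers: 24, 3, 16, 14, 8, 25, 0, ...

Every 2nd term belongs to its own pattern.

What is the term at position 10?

47

Positions 1, 3, 5, … form one subsequence and positions 2, 4, 6, … form another.
Track A = 24, 16, 8, 0: subtracting 8 each time.
Track B = 3, 14, 25: linear: a_n = -8 + 11·n.
The 10th slot belongs to track B; its 5th term is 47.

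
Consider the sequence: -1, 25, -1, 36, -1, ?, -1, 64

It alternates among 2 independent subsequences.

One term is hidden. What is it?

Taking every 2nd term gives 2 separate tracks.
Track A is -1, -1, -1, -1, which is the constant sequence -1.
Track B is 25, 36, ?, 64, which is the squares 5², 6², 7², ….
So the missing entry in track B is 49.

49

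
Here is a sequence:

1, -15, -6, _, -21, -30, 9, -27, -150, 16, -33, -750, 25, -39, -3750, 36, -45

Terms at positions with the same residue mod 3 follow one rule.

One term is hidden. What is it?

Split by position mod 3 into 3 tracks.
Subsequence A: 1, ?, 9, 16, 25, 36. Consecutive squares n² from n = 1.
Subsequence B: -15, -21, -27, -33, -39, -45. Arithmetic with common difference −6.
Subsequence C: -6, -30, -150, -750, -3750. Geometric with ratio 5.
So the missing entry in subsequence A is 4.

4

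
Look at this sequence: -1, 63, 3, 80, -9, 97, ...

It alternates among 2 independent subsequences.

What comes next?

27

Split by position mod 2 into 2 tracks.
Stream A: -1, 3, -9 (geometric with ratio -3).
Stream B: 63, 80, 97 (arithmetic with common difference +17).
Position 7 falls in stream A as its term 4, giving 27.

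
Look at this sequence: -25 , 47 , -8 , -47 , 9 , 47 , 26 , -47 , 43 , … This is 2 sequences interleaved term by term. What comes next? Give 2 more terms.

Positions 1, 3, 5, … form one subsequence and positions 2, 4, 6, … form another.
Track A: -25, -8, 9, 26, 43 (arithmetic, step +17).
Track B: 47, -47, 47, -47 (alternating ±47).
Term 10 comes from track B (its 5th entry): 47.
Term 11 comes from track A (its 6th entry): 60.

47, 60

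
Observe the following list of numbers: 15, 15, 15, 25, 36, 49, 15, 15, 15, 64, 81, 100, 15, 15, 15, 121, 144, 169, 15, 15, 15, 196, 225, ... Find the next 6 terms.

Positions follow the repeating pattern AAABBB; grouping by letter gives 2 tracks.
Stream A: 15, 15, 15, 15, 15, 15, 15, 15, 15, 15, 15, 15 (always 15).
Stream B: 25, 36, 49, 64, 81, 100, 121, 144, 169, 196, 225 (consecutive squares n² from n = 5).
Position 24 falls in stream B as its term 12, giving 256.
The 25th slot belongs to stream A; its 13th term is 15.
Position 26 → stream A, term 14 = 15.
The 27th slot belongs to stream A; its 15th term is 15.
Position 28 → stream B, term 13 = 289.
Term 29 comes from stream B (its 14th entry): 324.

256, 15, 15, 15, 289, 324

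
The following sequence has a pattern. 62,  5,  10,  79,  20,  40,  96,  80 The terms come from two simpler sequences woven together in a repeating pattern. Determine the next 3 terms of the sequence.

160, 113, 320

The slot pattern repeats as ABB (period 3), so there are 2 interleaved tracks.
Subsequence A: 62, 79, 96 (arithmetic with common difference +17).
Subsequence B: 5, 10, 20, 40, 80 (a geometric progression (common ratio 2)).
The 9th slot belongs to subsequence B; its 6th term is 160.
Term 10 comes from subsequence A (its 4th entry): 113.
The 11th slot belongs to subsequence B; its 7th term is 320.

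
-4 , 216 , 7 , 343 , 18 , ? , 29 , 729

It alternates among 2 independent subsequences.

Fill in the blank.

Odd-indexed and even-indexed terms follow separate rules.
Track A: -4, 7, 18, 29 — arithmetic with common difference +11.
Track B: 216, 343, ?, 729 — consecutive cubes n³ from n = 6.
Track B's pattern makes the blank 512.

512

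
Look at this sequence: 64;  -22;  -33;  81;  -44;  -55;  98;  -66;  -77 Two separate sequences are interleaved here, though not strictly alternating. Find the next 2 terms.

The slot pattern repeats as ABB (period 3), so there are 2 interleaved tracks.
Track A: 64, 81, 98 (adding 17 each time).
Track B: -22, -33, -44, -55, -66, -77 (linear: a_n = -11 − 11·n).
The 10th slot belongs to track A; its 4th term is 115.
Position 11 → track B, term 7 = -88.

115, -88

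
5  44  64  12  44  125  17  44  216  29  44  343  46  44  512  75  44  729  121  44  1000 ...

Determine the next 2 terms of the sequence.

Taking every 3rd term gives 3 separate tracks.
Track A = 5, 12, 17, 29, 46, 75, 121: a Fibonacci-like recurrence a_n = a_{n-1} + a_{n-2}.
Track B = 44, 44, 44, 44, 44, 44, 44: constant 44.
Track C = 64, 125, 216, 343, 512, 729, 1000: perfect cubes starting at 4³.
The 22nd slot belongs to track A; its 8th term is 196.
Term 23 comes from track B (its 8th entry): 44.

196, 44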